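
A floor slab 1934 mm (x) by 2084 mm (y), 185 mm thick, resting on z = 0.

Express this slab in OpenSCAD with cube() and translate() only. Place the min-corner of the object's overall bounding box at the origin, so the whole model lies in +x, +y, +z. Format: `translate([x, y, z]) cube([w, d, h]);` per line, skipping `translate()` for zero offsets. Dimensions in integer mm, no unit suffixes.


cube([1934, 2084, 185]);


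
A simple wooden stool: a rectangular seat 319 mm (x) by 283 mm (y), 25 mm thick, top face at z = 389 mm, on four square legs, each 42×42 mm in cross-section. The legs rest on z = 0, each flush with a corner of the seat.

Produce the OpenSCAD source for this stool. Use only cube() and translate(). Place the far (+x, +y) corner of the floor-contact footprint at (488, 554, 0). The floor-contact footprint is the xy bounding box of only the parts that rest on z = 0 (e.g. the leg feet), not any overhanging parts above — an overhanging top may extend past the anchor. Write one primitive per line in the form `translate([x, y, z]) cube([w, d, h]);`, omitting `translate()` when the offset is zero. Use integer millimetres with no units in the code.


translate([169, 271, 364]) cube([319, 283, 25]);
translate([169, 271, 0]) cube([42, 42, 364]);
translate([446, 271, 0]) cube([42, 42, 364]);
translate([169, 512, 0]) cube([42, 42, 364]);
translate([446, 512, 0]) cube([42, 42, 364]);


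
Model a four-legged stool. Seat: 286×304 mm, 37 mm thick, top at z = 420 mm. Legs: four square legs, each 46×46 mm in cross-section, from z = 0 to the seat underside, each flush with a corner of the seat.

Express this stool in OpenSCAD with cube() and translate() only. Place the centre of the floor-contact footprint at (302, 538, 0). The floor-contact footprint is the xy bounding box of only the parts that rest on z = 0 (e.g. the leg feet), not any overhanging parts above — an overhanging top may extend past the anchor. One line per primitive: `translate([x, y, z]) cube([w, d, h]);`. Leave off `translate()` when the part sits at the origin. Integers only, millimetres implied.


// leg_h = 420 - 37 = 383
translate([159, 386, 383]) cube([286, 304, 37]);
translate([159, 386, 0]) cube([46, 46, 383]);
translate([399, 386, 0]) cube([46, 46, 383]);
translate([159, 644, 0]) cube([46, 46, 383]);
translate([399, 644, 0]) cube([46, 46, 383]);


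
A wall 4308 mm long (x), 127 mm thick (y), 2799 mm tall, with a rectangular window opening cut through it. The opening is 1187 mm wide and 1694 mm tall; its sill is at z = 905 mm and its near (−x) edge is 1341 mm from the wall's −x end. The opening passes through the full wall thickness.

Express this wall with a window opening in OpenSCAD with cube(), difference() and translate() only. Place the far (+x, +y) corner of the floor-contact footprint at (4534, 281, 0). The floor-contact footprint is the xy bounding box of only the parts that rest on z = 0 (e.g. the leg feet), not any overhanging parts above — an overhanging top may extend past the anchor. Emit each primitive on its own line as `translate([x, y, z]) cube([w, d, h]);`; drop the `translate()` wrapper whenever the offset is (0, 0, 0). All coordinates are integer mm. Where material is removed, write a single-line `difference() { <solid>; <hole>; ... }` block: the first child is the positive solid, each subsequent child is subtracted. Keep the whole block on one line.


difference() { translate([226, 154, 0]) cube([4308, 127, 2799]); translate([1567, 154, 905]) cube([1187, 127, 1694]); }


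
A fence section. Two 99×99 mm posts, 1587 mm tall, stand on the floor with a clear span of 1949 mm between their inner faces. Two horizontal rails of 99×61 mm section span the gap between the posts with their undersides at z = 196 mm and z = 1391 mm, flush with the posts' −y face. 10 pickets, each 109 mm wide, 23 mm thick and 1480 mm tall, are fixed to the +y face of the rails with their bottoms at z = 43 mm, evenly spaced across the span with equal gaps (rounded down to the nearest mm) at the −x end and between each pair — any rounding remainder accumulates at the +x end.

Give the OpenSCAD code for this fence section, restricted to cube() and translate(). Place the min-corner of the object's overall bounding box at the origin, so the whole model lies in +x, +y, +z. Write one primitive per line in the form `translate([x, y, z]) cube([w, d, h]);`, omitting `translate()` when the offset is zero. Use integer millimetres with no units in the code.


cube([99, 99, 1587]);
translate([2048, 0, 0]) cube([99, 99, 1587]);
translate([99, 0, 196]) cube([1949, 99, 61]);
translate([99, 0, 1391]) cube([1949, 99, 61]);
translate([177, 99, 43]) cube([109, 23, 1480]);
translate([364, 99, 43]) cube([109, 23, 1480]);
translate([551, 99, 43]) cube([109, 23, 1480]);
translate([738, 99, 43]) cube([109, 23, 1480]);
translate([925, 99, 43]) cube([109, 23, 1480]);
translate([1112, 99, 43]) cube([109, 23, 1480]);
translate([1299, 99, 43]) cube([109, 23, 1480]);
translate([1486, 99, 43]) cube([109, 23, 1480]);
translate([1673, 99, 43]) cube([109, 23, 1480]);
translate([1860, 99, 43]) cube([109, 23, 1480]);


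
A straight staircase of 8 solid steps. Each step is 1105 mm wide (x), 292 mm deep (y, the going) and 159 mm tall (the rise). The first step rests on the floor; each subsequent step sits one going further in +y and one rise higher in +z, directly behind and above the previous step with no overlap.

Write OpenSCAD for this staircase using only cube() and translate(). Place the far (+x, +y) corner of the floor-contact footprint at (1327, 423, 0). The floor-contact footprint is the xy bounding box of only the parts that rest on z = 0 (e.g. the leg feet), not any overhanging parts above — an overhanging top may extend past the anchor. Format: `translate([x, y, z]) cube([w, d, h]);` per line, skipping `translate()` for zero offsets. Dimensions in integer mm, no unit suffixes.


translate([222, 131, 0]) cube([1105, 292, 159]);
translate([222, 423, 159]) cube([1105, 292, 159]);
translate([222, 715, 318]) cube([1105, 292, 159]);
translate([222, 1007, 477]) cube([1105, 292, 159]);
translate([222, 1299, 636]) cube([1105, 292, 159]);
translate([222, 1591, 795]) cube([1105, 292, 159]);
translate([222, 1883, 954]) cube([1105, 292, 159]);
translate([222, 2175, 1113]) cube([1105, 292, 159]);


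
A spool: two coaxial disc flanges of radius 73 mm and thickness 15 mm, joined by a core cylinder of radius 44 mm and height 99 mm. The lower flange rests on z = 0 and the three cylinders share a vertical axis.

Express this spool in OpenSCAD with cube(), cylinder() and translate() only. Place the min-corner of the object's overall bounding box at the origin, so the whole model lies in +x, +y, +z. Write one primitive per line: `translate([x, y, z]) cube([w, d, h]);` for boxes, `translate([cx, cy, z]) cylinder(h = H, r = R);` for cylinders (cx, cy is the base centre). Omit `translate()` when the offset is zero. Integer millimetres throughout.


translate([73, 73, 0]) cylinder(h = 15, r = 73);
translate([73, 73, 15]) cylinder(h = 99, r = 44);
translate([73, 73, 114]) cylinder(h = 15, r = 73);


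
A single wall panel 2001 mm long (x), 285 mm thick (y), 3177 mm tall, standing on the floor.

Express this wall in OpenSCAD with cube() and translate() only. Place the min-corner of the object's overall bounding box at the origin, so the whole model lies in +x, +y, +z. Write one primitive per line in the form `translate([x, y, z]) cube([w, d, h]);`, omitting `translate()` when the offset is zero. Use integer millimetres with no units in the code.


cube([2001, 285, 3177]);


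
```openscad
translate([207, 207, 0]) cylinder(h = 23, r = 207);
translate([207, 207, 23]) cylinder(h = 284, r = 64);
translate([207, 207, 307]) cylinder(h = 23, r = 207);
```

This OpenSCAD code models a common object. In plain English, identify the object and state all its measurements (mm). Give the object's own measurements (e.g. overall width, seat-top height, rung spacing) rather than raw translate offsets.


A spool: two coaxial disc flanges of radius 207 mm and thickness 23 mm, joined by a core cylinder of radius 64 mm and height 284 mm. The lower flange rests on z = 0 and the three cylinders share a vertical axis.


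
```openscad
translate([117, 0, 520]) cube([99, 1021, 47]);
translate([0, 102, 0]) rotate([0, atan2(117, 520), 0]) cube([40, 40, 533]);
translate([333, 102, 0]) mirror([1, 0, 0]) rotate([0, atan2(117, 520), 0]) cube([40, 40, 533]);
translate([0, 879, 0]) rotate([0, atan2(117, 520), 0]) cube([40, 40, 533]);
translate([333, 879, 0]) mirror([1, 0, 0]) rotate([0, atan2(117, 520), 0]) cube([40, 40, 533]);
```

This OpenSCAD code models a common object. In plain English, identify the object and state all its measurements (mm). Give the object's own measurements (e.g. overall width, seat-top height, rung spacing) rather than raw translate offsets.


A sawhorse. A 99×1021×47 mm beam (x, y, z) sits on two A-frame leg pairs. Each pair is two raked legs of 40×40 mm section (40 mm along y) splaying symmetrically in x. Each leg rises 520 mm vertically over 117 mm of horizontal reach and is 533 mm long along its own axis. Every leg's outer bottom edge rests on the floor and its outer top edge meets a bottom edge of the beam — the left legs (tilting toward +x) meet the beam's −x bottom edge, the right legs (their mirror images, tilting toward −x) meet its +x bottom edge — so the leg tops tuck under the beam, the beam's underside is 520 mm above the floor, and the feet are 333 mm apart outside-to-outside with the beam centred between them. The two leg pairs are set in 102 mm from either end of the beam.


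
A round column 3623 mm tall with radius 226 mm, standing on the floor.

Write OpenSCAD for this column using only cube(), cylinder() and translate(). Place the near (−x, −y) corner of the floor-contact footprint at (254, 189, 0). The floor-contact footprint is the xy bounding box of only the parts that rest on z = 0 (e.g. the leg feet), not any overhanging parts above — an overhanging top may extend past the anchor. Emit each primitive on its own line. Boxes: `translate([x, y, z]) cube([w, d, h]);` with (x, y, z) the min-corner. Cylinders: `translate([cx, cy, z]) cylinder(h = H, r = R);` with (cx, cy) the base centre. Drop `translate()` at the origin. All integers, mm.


translate([480, 415, 0]) cylinder(h = 3623, r = 226);


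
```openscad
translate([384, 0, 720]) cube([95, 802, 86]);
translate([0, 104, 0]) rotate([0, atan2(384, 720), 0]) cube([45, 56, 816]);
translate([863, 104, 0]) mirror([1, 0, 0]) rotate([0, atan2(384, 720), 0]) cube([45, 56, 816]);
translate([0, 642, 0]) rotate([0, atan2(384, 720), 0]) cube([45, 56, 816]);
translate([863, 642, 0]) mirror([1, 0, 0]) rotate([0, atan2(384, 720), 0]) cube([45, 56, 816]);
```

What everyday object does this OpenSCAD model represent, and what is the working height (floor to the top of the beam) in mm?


A sawhorse. The overall height is 806 mm.

A beam across two mirrored pairs of raked legs — a sawhorse. The beam's underside is at z = 720 (matching the legs' vertical rise in atan2(384, 720)) and the beam is 86 mm tall, so its top is at 720 + 86 = 806 mm. The raked legs top out at the beam's underside, so that is the highest point.


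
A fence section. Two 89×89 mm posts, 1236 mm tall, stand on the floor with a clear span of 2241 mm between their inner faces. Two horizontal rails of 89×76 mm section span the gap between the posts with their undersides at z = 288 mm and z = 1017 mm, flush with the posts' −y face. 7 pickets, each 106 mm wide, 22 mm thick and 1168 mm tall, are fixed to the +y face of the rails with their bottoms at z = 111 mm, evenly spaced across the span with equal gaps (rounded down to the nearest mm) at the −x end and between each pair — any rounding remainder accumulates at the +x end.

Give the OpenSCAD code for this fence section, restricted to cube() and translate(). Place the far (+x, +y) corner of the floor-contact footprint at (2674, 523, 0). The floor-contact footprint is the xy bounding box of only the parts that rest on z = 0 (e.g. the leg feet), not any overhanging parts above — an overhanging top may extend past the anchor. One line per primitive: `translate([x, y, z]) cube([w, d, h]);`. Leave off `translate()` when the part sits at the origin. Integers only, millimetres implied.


translate([255, 434, 0]) cube([89, 89, 1236]);
translate([2585, 434, 0]) cube([89, 89, 1236]);
translate([344, 434, 288]) cube([2241, 89, 76]);
translate([344, 434, 1017]) cube([2241, 89, 76]);
translate([531, 523, 111]) cube([106, 22, 1168]);
translate([824, 523, 111]) cube([106, 22, 1168]);
translate([1117, 523, 111]) cube([106, 22, 1168]);
translate([1410, 523, 111]) cube([106, 22, 1168]);
translate([1703, 523, 111]) cube([106, 22, 1168]);
translate([1996, 523, 111]) cube([106, 22, 1168]);
translate([2289, 523, 111]) cube([106, 22, 1168]);


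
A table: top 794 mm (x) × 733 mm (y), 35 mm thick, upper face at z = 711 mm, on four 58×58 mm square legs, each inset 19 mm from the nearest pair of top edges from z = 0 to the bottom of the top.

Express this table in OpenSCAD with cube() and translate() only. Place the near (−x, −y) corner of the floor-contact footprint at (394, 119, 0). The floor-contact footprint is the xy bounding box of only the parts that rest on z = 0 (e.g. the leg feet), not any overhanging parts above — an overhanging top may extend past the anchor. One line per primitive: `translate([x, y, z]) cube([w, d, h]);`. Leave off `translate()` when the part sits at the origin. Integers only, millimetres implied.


// leg_h = 711 - 35 = 676
translate([375, 100, 676]) cube([794, 733, 35]);
translate([394, 119, 0]) cube([58, 58, 676]);
translate([1092, 119, 0]) cube([58, 58, 676]);
translate([394, 756, 0]) cube([58, 58, 676]);
translate([1092, 756, 0]) cube([58, 58, 676]);


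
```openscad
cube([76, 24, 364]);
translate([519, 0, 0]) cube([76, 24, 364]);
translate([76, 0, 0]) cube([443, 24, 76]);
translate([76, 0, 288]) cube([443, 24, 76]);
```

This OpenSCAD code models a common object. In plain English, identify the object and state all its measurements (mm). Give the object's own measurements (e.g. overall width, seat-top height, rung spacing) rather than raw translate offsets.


A rectangular picture frame lying in the x–z plane (depth along y). The opening is 443 mm wide (x) by 212 mm tall (z), surrounded by a border 76 mm wide on all four sides. The frame is 24 mm deep and is made of two full-height vertical stiles with two horizontal rails fitted between them.


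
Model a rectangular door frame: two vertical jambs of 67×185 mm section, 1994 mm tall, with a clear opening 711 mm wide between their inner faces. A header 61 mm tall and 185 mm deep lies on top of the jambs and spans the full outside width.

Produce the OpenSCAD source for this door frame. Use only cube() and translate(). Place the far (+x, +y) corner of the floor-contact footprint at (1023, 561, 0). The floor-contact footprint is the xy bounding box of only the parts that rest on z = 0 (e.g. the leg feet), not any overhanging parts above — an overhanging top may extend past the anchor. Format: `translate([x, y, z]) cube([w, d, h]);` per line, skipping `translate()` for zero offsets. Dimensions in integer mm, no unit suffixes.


translate([178, 376, 0]) cube([67, 185, 1994]);
translate([956, 376, 0]) cube([67, 185, 1994]);
translate([178, 376, 1994]) cube([845, 185, 61]);


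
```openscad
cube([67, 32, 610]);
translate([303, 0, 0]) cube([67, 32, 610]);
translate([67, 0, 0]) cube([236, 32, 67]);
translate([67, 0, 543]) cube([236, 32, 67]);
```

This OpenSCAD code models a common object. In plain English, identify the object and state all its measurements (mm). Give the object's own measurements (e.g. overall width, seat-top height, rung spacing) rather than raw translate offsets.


A rectangular picture frame lying in the x–z plane (depth along y). The opening is 236 mm wide (x) by 476 mm tall (z), surrounded by a border 67 mm wide on all four sides. The frame is 32 mm deep and is made of two full-height vertical stiles with two horizontal rails fitted between them.


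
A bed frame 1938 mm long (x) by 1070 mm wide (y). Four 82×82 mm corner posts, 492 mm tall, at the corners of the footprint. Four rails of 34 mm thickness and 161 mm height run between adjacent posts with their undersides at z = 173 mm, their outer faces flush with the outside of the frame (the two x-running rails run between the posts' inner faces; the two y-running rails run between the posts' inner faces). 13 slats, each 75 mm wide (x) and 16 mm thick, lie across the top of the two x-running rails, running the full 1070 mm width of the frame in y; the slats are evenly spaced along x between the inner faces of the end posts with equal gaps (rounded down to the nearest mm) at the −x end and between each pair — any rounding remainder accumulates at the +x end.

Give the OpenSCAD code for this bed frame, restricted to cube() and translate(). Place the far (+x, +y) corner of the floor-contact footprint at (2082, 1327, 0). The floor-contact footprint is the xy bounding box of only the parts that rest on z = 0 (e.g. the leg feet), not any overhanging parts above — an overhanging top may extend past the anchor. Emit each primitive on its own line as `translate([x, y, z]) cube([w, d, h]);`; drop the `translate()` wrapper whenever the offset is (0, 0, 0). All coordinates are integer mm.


// slat z = rail_z + rail_h = 173 + 161 = 334
// slat gap = ⌊(1774 − 13·75) / 14⌋ = 57
translate([144, 257, 0]) cube([82, 82, 492]);
translate([144, 1245, 0]) cube([82, 82, 492]);
translate([2000, 257, 0]) cube([82, 82, 492]);
translate([2000, 1245, 0]) cube([82, 82, 492]);
translate([226, 257, 173]) cube([1774, 34, 161]);
translate([226, 1293, 173]) cube([1774, 34, 161]);
translate([144, 339, 173]) cube([34, 906, 161]);
translate([2048, 339, 173]) cube([34, 906, 161]);
translate([283, 257, 334]) cube([75, 1070, 16]);
translate([415, 257, 334]) cube([75, 1070, 16]);
translate([547, 257, 334]) cube([75, 1070, 16]);
translate([679, 257, 334]) cube([75, 1070, 16]);
translate([811, 257, 334]) cube([75, 1070, 16]);
translate([943, 257, 334]) cube([75, 1070, 16]);
translate([1075, 257, 334]) cube([75, 1070, 16]);
translate([1207, 257, 334]) cube([75, 1070, 16]);
translate([1339, 257, 334]) cube([75, 1070, 16]);
translate([1471, 257, 334]) cube([75, 1070, 16]);
translate([1603, 257, 334]) cube([75, 1070, 16]);
translate([1735, 257, 334]) cube([75, 1070, 16]);
translate([1867, 257, 334]) cube([75, 1070, 16]);


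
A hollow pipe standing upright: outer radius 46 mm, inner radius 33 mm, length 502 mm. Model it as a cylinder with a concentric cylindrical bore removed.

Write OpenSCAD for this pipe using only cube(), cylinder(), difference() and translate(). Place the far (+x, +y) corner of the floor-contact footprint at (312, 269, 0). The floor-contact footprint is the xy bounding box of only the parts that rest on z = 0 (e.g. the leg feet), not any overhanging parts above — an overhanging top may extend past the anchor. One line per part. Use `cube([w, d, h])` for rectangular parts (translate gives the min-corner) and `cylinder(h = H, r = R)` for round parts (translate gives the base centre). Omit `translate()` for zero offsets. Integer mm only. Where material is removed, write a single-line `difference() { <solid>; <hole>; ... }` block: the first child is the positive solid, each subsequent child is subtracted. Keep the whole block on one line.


difference() { translate([266, 223, 0]) cylinder(h = 502, r = 46); translate([266, 223, 0]) cylinder(h = 502, r = 33); }


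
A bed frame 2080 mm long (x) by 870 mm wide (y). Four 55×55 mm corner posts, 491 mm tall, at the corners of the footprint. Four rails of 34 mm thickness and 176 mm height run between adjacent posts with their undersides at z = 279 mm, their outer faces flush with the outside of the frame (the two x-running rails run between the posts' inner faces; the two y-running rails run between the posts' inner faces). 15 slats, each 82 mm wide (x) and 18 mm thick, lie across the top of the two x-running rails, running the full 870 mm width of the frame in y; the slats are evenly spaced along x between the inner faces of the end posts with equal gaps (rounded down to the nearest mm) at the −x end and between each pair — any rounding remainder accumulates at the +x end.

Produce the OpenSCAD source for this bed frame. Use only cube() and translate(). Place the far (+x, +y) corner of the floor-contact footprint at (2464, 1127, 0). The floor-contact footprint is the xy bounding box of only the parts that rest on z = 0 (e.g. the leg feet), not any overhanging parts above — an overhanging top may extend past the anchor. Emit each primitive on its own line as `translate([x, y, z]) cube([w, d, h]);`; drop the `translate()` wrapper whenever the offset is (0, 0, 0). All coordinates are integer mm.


translate([384, 257, 0]) cube([55, 55, 491]);
translate([384, 1072, 0]) cube([55, 55, 491]);
translate([2409, 257, 0]) cube([55, 55, 491]);
translate([2409, 1072, 0]) cube([55, 55, 491]);
translate([439, 257, 279]) cube([1970, 34, 176]);
translate([439, 1093, 279]) cube([1970, 34, 176]);
translate([384, 312, 279]) cube([34, 760, 176]);
translate([2430, 312, 279]) cube([34, 760, 176]);
translate([485, 257, 455]) cube([82, 870, 18]);
translate([613, 257, 455]) cube([82, 870, 18]);
translate([741, 257, 455]) cube([82, 870, 18]);
translate([869, 257, 455]) cube([82, 870, 18]);
translate([997, 257, 455]) cube([82, 870, 18]);
translate([1125, 257, 455]) cube([82, 870, 18]);
translate([1253, 257, 455]) cube([82, 870, 18]);
translate([1381, 257, 455]) cube([82, 870, 18]);
translate([1509, 257, 455]) cube([82, 870, 18]);
translate([1637, 257, 455]) cube([82, 870, 18]);
translate([1765, 257, 455]) cube([82, 870, 18]);
translate([1893, 257, 455]) cube([82, 870, 18]);
translate([2021, 257, 455]) cube([82, 870, 18]);
translate([2149, 257, 455]) cube([82, 870, 18]);
translate([2277, 257, 455]) cube([82, 870, 18]);


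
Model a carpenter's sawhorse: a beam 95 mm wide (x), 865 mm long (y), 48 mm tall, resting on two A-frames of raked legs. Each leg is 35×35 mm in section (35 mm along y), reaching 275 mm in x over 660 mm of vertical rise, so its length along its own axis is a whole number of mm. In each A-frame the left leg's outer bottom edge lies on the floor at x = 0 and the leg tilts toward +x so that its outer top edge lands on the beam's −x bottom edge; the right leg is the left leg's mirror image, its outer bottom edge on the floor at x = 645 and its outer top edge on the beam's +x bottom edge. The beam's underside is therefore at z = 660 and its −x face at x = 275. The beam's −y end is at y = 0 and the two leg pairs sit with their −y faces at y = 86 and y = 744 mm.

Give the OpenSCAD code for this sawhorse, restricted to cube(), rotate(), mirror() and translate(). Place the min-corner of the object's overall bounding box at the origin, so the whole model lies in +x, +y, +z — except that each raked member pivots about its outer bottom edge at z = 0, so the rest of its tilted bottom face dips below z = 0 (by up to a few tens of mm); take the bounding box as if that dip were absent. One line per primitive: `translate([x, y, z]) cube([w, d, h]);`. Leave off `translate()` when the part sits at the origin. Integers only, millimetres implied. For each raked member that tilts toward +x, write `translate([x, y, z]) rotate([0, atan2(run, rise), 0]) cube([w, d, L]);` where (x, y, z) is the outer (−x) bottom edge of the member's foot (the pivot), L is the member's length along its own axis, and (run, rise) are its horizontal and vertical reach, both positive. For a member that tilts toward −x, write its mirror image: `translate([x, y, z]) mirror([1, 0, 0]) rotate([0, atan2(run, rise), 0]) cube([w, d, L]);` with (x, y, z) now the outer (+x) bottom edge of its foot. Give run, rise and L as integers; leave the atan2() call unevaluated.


// leg length = √(275² + 660²) = 715
// right-leg outer foot x = 2·275 + 95 = 645
// beam min-corner = (275, 0, 660)
translate([275, 0, 660]) cube([95, 865, 48]);
translate([0, 86, 0]) rotate([0, atan2(275, 660), 0]) cube([35, 35, 715]);
translate([645, 86, 0]) mirror([1, 0, 0]) rotate([0, atan2(275, 660), 0]) cube([35, 35, 715]);
translate([0, 744, 0]) rotate([0, atan2(275, 660), 0]) cube([35, 35, 715]);
translate([645, 744, 0]) mirror([1, 0, 0]) rotate([0, atan2(275, 660), 0]) cube([35, 35, 715]);


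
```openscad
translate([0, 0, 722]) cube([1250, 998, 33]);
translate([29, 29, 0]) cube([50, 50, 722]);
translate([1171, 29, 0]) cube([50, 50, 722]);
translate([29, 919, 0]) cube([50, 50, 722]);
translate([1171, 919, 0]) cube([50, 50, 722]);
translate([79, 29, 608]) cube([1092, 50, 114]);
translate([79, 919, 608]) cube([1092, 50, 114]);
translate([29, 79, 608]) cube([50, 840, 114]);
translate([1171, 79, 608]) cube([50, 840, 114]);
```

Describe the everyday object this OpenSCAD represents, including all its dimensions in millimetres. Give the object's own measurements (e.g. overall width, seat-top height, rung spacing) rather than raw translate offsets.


A rectangular dining table. The top is 1250×998×33 mm with its upper surface at z = 755 mm. It stands on four 50×50 mm square legs, each inset 29 mm from the nearest pair of top edges, running from the floor to the underside of the top. Four apron rails, 50 mm thick and 114 mm tall, run between adjacent legs with their top edges flush with the underside of the top and their outer faces flush with the legs' outer faces.


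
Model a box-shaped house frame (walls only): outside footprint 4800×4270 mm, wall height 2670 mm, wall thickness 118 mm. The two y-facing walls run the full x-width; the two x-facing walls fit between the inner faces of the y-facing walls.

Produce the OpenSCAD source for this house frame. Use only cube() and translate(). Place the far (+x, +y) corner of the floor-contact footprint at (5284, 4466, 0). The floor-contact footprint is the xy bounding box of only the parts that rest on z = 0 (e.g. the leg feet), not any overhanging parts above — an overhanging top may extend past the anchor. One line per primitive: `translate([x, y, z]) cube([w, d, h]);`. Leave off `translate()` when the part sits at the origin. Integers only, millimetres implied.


translate([484, 196, 0]) cube([4800, 118, 2670]);
translate([484, 4348, 0]) cube([4800, 118, 2670]);
translate([484, 314, 0]) cube([118, 4034, 2670]);
translate([5166, 314, 0]) cube([118, 4034, 2670]);


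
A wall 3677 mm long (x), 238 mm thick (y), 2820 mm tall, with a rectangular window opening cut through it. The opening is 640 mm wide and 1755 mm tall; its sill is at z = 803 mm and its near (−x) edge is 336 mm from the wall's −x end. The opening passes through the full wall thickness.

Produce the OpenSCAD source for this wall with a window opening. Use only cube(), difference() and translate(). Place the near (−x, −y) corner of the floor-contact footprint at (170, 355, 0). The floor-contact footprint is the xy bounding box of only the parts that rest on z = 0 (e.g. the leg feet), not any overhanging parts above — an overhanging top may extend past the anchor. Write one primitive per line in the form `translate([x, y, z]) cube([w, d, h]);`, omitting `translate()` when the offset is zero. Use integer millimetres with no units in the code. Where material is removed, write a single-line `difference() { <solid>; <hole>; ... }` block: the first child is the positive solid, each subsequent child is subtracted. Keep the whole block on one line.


difference() { translate([170, 355, 0]) cube([3677, 238, 2820]); translate([506, 355, 803]) cube([640, 238, 1755]); }


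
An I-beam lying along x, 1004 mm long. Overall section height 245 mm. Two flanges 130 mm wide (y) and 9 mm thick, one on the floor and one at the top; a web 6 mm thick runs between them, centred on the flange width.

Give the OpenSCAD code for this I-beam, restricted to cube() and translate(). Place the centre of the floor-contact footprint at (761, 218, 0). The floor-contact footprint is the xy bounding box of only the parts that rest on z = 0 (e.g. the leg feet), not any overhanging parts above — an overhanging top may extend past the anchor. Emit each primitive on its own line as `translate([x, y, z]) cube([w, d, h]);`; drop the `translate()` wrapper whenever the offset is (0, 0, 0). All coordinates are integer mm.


translate([259, 153, 0]) cube([1004, 130, 9]);
translate([259, 215, 9]) cube([1004, 6, 227]);
translate([259, 153, 236]) cube([1004, 130, 9]);


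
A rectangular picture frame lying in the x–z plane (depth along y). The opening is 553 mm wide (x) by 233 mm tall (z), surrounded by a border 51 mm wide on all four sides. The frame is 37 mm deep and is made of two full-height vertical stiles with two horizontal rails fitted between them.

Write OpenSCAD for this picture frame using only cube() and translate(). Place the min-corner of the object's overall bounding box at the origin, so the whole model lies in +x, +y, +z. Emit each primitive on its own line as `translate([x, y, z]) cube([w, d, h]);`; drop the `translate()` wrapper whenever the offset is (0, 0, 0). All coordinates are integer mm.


cube([51, 37, 335]);
translate([604, 0, 0]) cube([51, 37, 335]);
translate([51, 0, 0]) cube([553, 37, 51]);
translate([51, 0, 284]) cube([553, 37, 51]);


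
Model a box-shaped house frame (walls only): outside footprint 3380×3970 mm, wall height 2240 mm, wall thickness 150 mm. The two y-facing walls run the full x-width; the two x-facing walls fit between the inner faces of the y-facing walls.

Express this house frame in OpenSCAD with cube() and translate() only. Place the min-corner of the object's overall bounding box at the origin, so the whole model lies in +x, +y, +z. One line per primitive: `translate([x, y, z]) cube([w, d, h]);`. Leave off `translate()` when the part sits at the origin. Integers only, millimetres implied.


cube([3380, 150, 2240]);
translate([0, 3820, 0]) cube([3380, 150, 2240]);
translate([0, 150, 0]) cube([150, 3670, 2240]);
translate([3230, 150, 0]) cube([150, 3670, 2240]);


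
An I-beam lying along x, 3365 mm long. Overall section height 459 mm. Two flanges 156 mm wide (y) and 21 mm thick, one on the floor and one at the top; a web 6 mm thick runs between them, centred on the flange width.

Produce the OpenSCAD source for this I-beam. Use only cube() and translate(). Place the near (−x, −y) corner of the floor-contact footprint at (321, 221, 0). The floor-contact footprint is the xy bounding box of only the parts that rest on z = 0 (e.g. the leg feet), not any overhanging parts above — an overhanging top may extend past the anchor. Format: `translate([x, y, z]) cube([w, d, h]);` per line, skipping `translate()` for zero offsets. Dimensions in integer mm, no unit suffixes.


translate([321, 221, 0]) cube([3365, 156, 21]);
translate([321, 296, 21]) cube([3365, 6, 417]);
translate([321, 221, 438]) cube([3365, 156, 21]);


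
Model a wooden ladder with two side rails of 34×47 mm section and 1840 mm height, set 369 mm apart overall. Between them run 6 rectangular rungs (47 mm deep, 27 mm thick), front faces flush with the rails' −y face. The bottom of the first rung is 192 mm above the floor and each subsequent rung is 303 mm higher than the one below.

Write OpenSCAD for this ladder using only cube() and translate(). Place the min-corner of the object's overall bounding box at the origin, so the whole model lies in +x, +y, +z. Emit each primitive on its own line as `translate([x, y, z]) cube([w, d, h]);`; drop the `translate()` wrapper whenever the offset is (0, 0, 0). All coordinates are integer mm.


// rung span = 369 - 2*34 = 301
// rung[k] z = 192 + k*303
cube([34, 47, 1840]);
translate([335, 0, 0]) cube([34, 47, 1840]);
translate([34, 0, 192]) cube([301, 47, 27]);
translate([34, 0, 495]) cube([301, 47, 27]);
translate([34, 0, 798]) cube([301, 47, 27]);
translate([34, 0, 1101]) cube([301, 47, 27]);
translate([34, 0, 1404]) cube([301, 47, 27]);
translate([34, 0, 1707]) cube([301, 47, 27]);


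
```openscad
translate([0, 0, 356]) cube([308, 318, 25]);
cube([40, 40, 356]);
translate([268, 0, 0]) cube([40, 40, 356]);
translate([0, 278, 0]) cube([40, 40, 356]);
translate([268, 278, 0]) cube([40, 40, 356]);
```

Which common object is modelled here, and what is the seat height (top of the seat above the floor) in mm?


A stool. The seat height is 381 mm.

A 308×318×25 slab at z = 356 on four corner posts — a stool. The seat top is 356 + 25 = 381 mm.


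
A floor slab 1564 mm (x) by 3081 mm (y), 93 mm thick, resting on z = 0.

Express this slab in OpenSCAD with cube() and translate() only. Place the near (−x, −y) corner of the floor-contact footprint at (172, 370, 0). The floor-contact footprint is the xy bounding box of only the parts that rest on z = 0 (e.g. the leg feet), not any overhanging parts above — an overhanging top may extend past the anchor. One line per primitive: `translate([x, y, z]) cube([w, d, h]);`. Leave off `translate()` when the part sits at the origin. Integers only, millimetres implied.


translate([172, 370, 0]) cube([1564, 3081, 93]);


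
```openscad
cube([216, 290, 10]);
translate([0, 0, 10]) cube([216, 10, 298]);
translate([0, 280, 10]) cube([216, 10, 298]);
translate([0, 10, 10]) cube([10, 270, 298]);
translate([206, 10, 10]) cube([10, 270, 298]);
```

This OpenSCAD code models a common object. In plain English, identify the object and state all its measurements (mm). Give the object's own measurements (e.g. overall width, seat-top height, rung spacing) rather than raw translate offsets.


An open-topped rectangular box: outside dimensions 216×290×308 mm, with a uniform wall and base thickness of 10 mm. The base is a full 216×290 slab on the floor; four walls sit on top of the base. The front and back walls (the −y and +y sides) span the full width; the two side walls fit between them.


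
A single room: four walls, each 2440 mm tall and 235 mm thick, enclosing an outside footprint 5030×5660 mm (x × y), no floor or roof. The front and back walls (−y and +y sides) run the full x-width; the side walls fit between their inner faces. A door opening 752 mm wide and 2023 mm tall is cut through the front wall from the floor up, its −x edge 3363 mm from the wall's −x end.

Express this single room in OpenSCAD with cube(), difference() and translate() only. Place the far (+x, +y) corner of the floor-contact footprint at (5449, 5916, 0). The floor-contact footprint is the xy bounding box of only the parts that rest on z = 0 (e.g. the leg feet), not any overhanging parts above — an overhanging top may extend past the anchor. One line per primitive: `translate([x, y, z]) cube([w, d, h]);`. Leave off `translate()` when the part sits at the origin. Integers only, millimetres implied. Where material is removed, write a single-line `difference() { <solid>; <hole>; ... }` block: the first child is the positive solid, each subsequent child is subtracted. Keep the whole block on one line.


difference() { translate([419, 256, 0]) cube([5030, 235, 2440]); translate([3782, 256, 0]) cube([752, 235, 2023]); }
translate([419, 5681, 0]) cube([5030, 235, 2440]);
translate([419, 491, 0]) cube([235, 5190, 2440]);
translate([5214, 491, 0]) cube([235, 5190, 2440]);


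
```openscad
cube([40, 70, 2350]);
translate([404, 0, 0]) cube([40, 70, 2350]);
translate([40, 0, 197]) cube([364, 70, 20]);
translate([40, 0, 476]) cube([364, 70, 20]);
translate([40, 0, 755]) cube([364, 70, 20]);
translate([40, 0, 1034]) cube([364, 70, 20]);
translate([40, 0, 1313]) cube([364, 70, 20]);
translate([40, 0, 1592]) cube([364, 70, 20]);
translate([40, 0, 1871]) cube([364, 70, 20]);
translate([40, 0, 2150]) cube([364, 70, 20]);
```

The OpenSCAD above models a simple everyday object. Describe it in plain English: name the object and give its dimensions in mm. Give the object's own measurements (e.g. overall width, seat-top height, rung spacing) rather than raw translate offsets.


A straight ladder. Two 40×70 mm vertical rails, 2350 mm tall, stand 444 mm apart (outside-to-outside) with their front faces coplanar on the −y side. 8 rungs, each 70 mm deep and 20 mm tall, span between the inner faces of the rails, front faces flush with the rails. The lowest rung's underside is at z = 197 mm and rungs are spaced 279 mm apart (underside to underside).


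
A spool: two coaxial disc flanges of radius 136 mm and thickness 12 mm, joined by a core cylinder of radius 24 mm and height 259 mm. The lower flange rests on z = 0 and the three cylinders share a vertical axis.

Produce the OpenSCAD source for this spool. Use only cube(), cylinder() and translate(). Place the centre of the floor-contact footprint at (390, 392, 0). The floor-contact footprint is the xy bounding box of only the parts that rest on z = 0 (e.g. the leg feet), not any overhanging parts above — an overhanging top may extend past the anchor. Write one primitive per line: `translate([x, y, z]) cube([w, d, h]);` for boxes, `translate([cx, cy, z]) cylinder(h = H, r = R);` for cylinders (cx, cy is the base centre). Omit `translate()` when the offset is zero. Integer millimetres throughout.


translate([390, 392, 0]) cylinder(h = 12, r = 136);
translate([390, 392, 12]) cylinder(h = 259, r = 24);
translate([390, 392, 271]) cylinder(h = 12, r = 136);


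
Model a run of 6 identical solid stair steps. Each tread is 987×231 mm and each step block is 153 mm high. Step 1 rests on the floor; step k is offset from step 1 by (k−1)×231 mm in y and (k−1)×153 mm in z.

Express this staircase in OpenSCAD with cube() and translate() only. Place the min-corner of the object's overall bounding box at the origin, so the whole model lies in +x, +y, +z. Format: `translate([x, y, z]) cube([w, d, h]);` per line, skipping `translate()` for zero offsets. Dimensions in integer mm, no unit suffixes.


cube([987, 231, 153]);
translate([0, 231, 153]) cube([987, 231, 153]);
translate([0, 462, 306]) cube([987, 231, 153]);
translate([0, 693, 459]) cube([987, 231, 153]);
translate([0, 924, 612]) cube([987, 231, 153]);
translate([0, 1155, 765]) cube([987, 231, 153]);


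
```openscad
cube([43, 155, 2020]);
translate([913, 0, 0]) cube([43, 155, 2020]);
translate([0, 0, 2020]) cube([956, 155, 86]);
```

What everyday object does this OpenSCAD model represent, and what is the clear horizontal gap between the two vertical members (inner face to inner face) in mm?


A door frame. The clear opening width is 870 mm.

Two 2020 mm tall posts with a header on top — a door frame. The left jamb is 43 mm wide at x = 0; the right jamb starts at x = 913. The clear opening is 913 − 43 = 870 mm.


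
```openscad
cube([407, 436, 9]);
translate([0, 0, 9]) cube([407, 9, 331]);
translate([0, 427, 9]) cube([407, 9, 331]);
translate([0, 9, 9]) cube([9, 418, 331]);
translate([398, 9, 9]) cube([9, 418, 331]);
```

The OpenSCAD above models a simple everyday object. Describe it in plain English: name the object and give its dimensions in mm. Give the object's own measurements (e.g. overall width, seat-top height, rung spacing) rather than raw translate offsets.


An open-topped rectangular box: outside dimensions 407×436×340 mm, with a uniform wall and base thickness of 9 mm. The base is a full 407×436 slab on the floor; four walls sit on top of the base. The front and back walls (the −y and +y sides) span the full width; the two side walls fit between them.


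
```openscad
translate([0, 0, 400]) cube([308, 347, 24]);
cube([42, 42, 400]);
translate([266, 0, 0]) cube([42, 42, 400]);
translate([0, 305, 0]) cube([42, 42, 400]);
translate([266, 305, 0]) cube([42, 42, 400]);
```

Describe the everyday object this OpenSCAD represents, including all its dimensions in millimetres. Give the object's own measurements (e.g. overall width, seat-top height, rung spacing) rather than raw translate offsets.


A four-legged stool. The seat is a 308×347×24 mm slab whose top surface is at z = 424 mm; four square legs, each 42×42 mm in cross-section, run from the floor (z = 0) to the underside of the seat, each flush with a corner of the seat.
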